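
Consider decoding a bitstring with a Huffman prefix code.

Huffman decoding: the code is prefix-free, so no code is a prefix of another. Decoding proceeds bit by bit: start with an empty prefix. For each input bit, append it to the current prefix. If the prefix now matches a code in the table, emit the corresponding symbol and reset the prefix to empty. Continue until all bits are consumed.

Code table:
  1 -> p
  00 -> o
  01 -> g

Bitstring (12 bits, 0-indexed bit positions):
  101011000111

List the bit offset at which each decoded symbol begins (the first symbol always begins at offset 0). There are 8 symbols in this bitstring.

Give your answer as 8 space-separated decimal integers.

Answer: 0 1 3 5 6 8 10 11

Derivation:
Bit 0: prefix='1' -> emit 'p', reset
Bit 1: prefix='0' (no match yet)
Bit 2: prefix='01' -> emit 'g', reset
Bit 3: prefix='0' (no match yet)
Bit 4: prefix='01' -> emit 'g', reset
Bit 5: prefix='1' -> emit 'p', reset
Bit 6: prefix='0' (no match yet)
Bit 7: prefix='00' -> emit 'o', reset
Bit 8: prefix='0' (no match yet)
Bit 9: prefix='01' -> emit 'g', reset
Bit 10: prefix='1' -> emit 'p', reset
Bit 11: prefix='1' -> emit 'p', reset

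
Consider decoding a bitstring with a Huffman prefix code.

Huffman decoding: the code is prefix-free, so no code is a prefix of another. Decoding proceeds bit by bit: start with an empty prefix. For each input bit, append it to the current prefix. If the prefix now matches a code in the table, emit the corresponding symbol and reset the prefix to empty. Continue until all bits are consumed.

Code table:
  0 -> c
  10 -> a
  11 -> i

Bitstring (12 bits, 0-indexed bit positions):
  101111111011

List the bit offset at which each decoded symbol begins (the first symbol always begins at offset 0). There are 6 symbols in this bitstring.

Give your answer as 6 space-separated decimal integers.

Answer: 0 2 4 6 8 10

Derivation:
Bit 0: prefix='1' (no match yet)
Bit 1: prefix='10' -> emit 'a', reset
Bit 2: prefix='1' (no match yet)
Bit 3: prefix='11' -> emit 'i', reset
Bit 4: prefix='1' (no match yet)
Bit 5: prefix='11' -> emit 'i', reset
Bit 6: prefix='1' (no match yet)
Bit 7: prefix='11' -> emit 'i', reset
Bit 8: prefix='1' (no match yet)
Bit 9: prefix='10' -> emit 'a', reset
Bit 10: prefix='1' (no match yet)
Bit 11: prefix='11' -> emit 'i', reset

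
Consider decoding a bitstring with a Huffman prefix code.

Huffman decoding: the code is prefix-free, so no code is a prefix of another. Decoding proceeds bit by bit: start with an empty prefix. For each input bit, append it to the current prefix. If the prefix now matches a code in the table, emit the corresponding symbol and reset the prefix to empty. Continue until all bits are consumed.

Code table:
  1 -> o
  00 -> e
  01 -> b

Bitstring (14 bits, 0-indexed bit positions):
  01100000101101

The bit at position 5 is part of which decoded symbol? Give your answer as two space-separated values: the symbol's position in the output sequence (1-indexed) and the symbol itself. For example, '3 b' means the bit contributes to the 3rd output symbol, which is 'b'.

Bit 0: prefix='0' (no match yet)
Bit 1: prefix='01' -> emit 'b', reset
Bit 2: prefix='1' -> emit 'o', reset
Bit 3: prefix='0' (no match yet)
Bit 4: prefix='00' -> emit 'e', reset
Bit 5: prefix='0' (no match yet)
Bit 6: prefix='00' -> emit 'e', reset
Bit 7: prefix='0' (no match yet)
Bit 8: prefix='01' -> emit 'b', reset
Bit 9: prefix='0' (no match yet)

Answer: 4 e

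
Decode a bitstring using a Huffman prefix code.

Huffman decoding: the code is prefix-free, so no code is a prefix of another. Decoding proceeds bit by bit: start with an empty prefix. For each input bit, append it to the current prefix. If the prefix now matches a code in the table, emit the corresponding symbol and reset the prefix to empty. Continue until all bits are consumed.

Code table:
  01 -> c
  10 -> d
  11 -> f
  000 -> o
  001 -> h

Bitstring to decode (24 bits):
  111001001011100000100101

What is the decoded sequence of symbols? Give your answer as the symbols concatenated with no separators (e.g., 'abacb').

Answer: fdchcfohhc

Derivation:
Bit 0: prefix='1' (no match yet)
Bit 1: prefix='11' -> emit 'f', reset
Bit 2: prefix='1' (no match yet)
Bit 3: prefix='10' -> emit 'd', reset
Bit 4: prefix='0' (no match yet)
Bit 5: prefix='01' -> emit 'c', reset
Bit 6: prefix='0' (no match yet)
Bit 7: prefix='00' (no match yet)
Bit 8: prefix='001' -> emit 'h', reset
Bit 9: prefix='0' (no match yet)
Bit 10: prefix='01' -> emit 'c', reset
Bit 11: prefix='1' (no match yet)
Bit 12: prefix='11' -> emit 'f', reset
Bit 13: prefix='0' (no match yet)
Bit 14: prefix='00' (no match yet)
Bit 15: prefix='000' -> emit 'o', reset
Bit 16: prefix='0' (no match yet)
Bit 17: prefix='00' (no match yet)
Bit 18: prefix='001' -> emit 'h', reset
Bit 19: prefix='0' (no match yet)
Bit 20: prefix='00' (no match yet)
Bit 21: prefix='001' -> emit 'h', reset
Bit 22: prefix='0' (no match yet)
Bit 23: prefix='01' -> emit 'c', reset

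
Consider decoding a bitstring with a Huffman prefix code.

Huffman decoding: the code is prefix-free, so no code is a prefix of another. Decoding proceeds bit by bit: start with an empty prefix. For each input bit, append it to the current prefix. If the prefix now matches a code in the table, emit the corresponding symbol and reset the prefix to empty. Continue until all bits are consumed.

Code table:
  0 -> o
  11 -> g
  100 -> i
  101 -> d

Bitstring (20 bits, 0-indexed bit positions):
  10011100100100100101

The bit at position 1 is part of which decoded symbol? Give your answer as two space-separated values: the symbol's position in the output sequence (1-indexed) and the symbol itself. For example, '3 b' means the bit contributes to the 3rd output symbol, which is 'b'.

Answer: 1 i

Derivation:
Bit 0: prefix='1' (no match yet)
Bit 1: prefix='10' (no match yet)
Bit 2: prefix='100' -> emit 'i', reset
Bit 3: prefix='1' (no match yet)
Bit 4: prefix='11' -> emit 'g', reset
Bit 5: prefix='1' (no match yet)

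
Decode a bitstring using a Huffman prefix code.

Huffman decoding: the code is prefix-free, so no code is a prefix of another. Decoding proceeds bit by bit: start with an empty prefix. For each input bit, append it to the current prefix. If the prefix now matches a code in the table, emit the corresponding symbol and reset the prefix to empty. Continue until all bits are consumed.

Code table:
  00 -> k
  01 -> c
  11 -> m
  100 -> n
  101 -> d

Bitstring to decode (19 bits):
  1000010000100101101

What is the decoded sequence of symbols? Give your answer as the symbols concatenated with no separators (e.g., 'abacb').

Bit 0: prefix='1' (no match yet)
Bit 1: prefix='10' (no match yet)
Bit 2: prefix='100' -> emit 'n', reset
Bit 3: prefix='0' (no match yet)
Bit 4: prefix='00' -> emit 'k', reset
Bit 5: prefix='1' (no match yet)
Bit 6: prefix='10' (no match yet)
Bit 7: prefix='100' -> emit 'n', reset
Bit 8: prefix='0' (no match yet)
Bit 9: prefix='00' -> emit 'k', reset
Bit 10: prefix='1' (no match yet)
Bit 11: prefix='10' (no match yet)
Bit 12: prefix='100' -> emit 'n', reset
Bit 13: prefix='1' (no match yet)
Bit 14: prefix='10' (no match yet)
Bit 15: prefix='101' -> emit 'd', reset
Bit 16: prefix='1' (no match yet)
Bit 17: prefix='10' (no match yet)
Bit 18: prefix='101' -> emit 'd', reset

Answer: nknkndd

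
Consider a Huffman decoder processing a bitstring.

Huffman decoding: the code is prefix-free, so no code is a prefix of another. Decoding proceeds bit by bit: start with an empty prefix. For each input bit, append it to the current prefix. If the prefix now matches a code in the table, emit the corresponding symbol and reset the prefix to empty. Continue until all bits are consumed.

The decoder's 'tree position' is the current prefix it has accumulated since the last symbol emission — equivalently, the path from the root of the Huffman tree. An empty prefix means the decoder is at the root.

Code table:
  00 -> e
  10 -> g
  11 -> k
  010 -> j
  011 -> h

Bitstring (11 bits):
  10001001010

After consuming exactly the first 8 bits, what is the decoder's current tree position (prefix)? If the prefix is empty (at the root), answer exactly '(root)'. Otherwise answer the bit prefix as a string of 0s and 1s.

Bit 0: prefix='1' (no match yet)
Bit 1: prefix='10' -> emit 'g', reset
Bit 2: prefix='0' (no match yet)
Bit 3: prefix='00' -> emit 'e', reset
Bit 4: prefix='1' (no match yet)
Bit 5: prefix='10' -> emit 'g', reset
Bit 6: prefix='0' (no match yet)
Bit 7: prefix='01' (no match yet)

Answer: 01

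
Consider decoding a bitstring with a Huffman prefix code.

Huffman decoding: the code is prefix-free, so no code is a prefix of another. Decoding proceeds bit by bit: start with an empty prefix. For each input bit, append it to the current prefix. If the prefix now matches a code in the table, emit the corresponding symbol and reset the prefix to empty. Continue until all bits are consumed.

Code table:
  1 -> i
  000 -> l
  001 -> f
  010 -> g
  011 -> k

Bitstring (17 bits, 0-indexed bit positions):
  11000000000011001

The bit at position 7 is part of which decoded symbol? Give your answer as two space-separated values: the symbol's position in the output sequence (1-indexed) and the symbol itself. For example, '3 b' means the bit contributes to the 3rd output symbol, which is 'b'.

Bit 0: prefix='1' -> emit 'i', reset
Bit 1: prefix='1' -> emit 'i', reset
Bit 2: prefix='0' (no match yet)
Bit 3: prefix='00' (no match yet)
Bit 4: prefix='000' -> emit 'l', reset
Bit 5: prefix='0' (no match yet)
Bit 6: prefix='00' (no match yet)
Bit 7: prefix='000' -> emit 'l', reset
Bit 8: prefix='0' (no match yet)
Bit 9: prefix='00' (no match yet)
Bit 10: prefix='000' -> emit 'l', reset
Bit 11: prefix='0' (no match yet)

Answer: 4 l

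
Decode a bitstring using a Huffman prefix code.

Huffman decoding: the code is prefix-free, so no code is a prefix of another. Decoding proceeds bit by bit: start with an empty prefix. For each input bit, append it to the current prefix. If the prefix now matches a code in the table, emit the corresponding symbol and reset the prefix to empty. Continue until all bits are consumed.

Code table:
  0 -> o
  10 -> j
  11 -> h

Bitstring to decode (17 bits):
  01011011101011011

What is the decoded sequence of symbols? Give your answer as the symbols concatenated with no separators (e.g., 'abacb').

Bit 0: prefix='0' -> emit 'o', reset
Bit 1: prefix='1' (no match yet)
Bit 2: prefix='10' -> emit 'j', reset
Bit 3: prefix='1' (no match yet)
Bit 4: prefix='11' -> emit 'h', reset
Bit 5: prefix='0' -> emit 'o', reset
Bit 6: prefix='1' (no match yet)
Bit 7: prefix='11' -> emit 'h', reset
Bit 8: prefix='1' (no match yet)
Bit 9: prefix='10' -> emit 'j', reset
Bit 10: prefix='1' (no match yet)
Bit 11: prefix='10' -> emit 'j', reset
Bit 12: prefix='1' (no match yet)
Bit 13: prefix='11' -> emit 'h', reset
Bit 14: prefix='0' -> emit 'o', reset
Bit 15: prefix='1' (no match yet)
Bit 16: prefix='11' -> emit 'h', reset

Answer: ojhohjjhoh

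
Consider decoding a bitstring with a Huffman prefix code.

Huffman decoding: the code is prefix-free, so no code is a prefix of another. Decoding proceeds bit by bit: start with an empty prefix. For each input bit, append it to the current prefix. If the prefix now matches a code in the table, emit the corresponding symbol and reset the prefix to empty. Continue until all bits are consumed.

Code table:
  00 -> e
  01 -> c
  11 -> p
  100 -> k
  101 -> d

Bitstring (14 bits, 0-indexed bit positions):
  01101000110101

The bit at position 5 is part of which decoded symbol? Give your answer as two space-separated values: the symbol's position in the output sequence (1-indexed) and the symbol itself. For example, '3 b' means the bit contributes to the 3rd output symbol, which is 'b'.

Answer: 3 e

Derivation:
Bit 0: prefix='0' (no match yet)
Bit 1: prefix='01' -> emit 'c', reset
Bit 2: prefix='1' (no match yet)
Bit 3: prefix='10' (no match yet)
Bit 4: prefix='101' -> emit 'd', reset
Bit 5: prefix='0' (no match yet)
Bit 6: prefix='00' -> emit 'e', reset
Bit 7: prefix='0' (no match yet)
Bit 8: prefix='01' -> emit 'c', reset
Bit 9: prefix='1' (no match yet)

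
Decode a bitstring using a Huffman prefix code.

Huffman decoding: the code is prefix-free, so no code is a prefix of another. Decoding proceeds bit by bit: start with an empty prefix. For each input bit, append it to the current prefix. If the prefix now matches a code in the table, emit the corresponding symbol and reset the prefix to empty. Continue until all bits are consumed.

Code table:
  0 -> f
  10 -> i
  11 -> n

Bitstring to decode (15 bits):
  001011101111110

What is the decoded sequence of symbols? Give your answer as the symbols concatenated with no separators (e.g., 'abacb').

Answer: ffininnnf

Derivation:
Bit 0: prefix='0' -> emit 'f', reset
Bit 1: prefix='0' -> emit 'f', reset
Bit 2: prefix='1' (no match yet)
Bit 3: prefix='10' -> emit 'i', reset
Bit 4: prefix='1' (no match yet)
Bit 5: prefix='11' -> emit 'n', reset
Bit 6: prefix='1' (no match yet)
Bit 7: prefix='10' -> emit 'i', reset
Bit 8: prefix='1' (no match yet)
Bit 9: prefix='11' -> emit 'n', reset
Bit 10: prefix='1' (no match yet)
Bit 11: prefix='11' -> emit 'n', reset
Bit 12: prefix='1' (no match yet)
Bit 13: prefix='11' -> emit 'n', reset
Bit 14: prefix='0' -> emit 'f', reset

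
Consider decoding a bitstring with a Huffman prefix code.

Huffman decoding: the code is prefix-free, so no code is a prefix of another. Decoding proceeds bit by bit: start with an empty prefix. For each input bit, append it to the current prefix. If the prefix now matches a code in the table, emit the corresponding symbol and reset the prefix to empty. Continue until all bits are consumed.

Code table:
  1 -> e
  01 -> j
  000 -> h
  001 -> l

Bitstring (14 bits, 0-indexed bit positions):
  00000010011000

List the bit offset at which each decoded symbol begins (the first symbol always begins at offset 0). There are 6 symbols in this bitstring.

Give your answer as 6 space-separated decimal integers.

Answer: 0 3 6 7 10 11

Derivation:
Bit 0: prefix='0' (no match yet)
Bit 1: prefix='00' (no match yet)
Bit 2: prefix='000' -> emit 'h', reset
Bit 3: prefix='0' (no match yet)
Bit 4: prefix='00' (no match yet)
Bit 5: prefix='000' -> emit 'h', reset
Bit 6: prefix='1' -> emit 'e', reset
Bit 7: prefix='0' (no match yet)
Bit 8: prefix='00' (no match yet)
Bit 9: prefix='001' -> emit 'l', reset
Bit 10: prefix='1' -> emit 'e', reset
Bit 11: prefix='0' (no match yet)
Bit 12: prefix='00' (no match yet)
Bit 13: prefix='000' -> emit 'h', reset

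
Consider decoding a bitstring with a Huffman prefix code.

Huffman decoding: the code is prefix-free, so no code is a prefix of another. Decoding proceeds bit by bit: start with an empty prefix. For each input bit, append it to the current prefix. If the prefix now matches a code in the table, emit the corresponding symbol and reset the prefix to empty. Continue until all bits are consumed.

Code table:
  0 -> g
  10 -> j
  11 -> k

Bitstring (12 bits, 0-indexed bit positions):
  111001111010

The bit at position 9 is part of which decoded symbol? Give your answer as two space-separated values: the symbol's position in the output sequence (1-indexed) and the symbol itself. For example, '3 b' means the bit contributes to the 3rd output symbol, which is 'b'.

Answer: 6 g

Derivation:
Bit 0: prefix='1' (no match yet)
Bit 1: prefix='11' -> emit 'k', reset
Bit 2: prefix='1' (no match yet)
Bit 3: prefix='10' -> emit 'j', reset
Bit 4: prefix='0' -> emit 'g', reset
Bit 5: prefix='1' (no match yet)
Bit 6: prefix='11' -> emit 'k', reset
Bit 7: prefix='1' (no match yet)
Bit 8: prefix='11' -> emit 'k', reset
Bit 9: prefix='0' -> emit 'g', reset
Bit 10: prefix='1' (no match yet)
Bit 11: prefix='10' -> emit 'j', reset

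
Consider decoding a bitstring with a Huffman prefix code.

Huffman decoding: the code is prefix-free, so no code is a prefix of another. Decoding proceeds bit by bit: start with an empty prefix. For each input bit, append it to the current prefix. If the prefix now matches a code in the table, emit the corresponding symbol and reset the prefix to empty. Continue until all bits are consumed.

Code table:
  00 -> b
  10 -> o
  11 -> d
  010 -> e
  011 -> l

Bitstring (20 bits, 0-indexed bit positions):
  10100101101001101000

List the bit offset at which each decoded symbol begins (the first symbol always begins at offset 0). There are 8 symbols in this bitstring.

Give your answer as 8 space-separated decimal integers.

Bit 0: prefix='1' (no match yet)
Bit 1: prefix='10' -> emit 'o', reset
Bit 2: prefix='1' (no match yet)
Bit 3: prefix='10' -> emit 'o', reset
Bit 4: prefix='0' (no match yet)
Bit 5: prefix='01' (no match yet)
Bit 6: prefix='010' -> emit 'e', reset
Bit 7: prefix='1' (no match yet)
Bit 8: prefix='11' -> emit 'd', reset
Bit 9: prefix='0' (no match yet)
Bit 10: prefix='01' (no match yet)
Bit 11: prefix='010' -> emit 'e', reset
Bit 12: prefix='0' (no match yet)
Bit 13: prefix='01' (no match yet)
Bit 14: prefix='011' -> emit 'l', reset
Bit 15: prefix='0' (no match yet)
Bit 16: prefix='01' (no match yet)
Bit 17: prefix='010' -> emit 'e', reset
Bit 18: prefix='0' (no match yet)
Bit 19: prefix='00' -> emit 'b', reset

Answer: 0 2 4 7 9 12 15 18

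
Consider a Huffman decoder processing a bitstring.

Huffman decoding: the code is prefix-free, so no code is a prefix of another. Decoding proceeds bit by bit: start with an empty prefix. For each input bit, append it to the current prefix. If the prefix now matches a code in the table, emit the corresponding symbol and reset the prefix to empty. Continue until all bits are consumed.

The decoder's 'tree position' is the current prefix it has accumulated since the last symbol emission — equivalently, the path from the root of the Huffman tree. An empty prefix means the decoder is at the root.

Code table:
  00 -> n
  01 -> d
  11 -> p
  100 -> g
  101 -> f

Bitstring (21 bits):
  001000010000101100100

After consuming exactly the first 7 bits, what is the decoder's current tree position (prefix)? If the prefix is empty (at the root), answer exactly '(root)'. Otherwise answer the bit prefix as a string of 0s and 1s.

Bit 0: prefix='0' (no match yet)
Bit 1: prefix='00' -> emit 'n', reset
Bit 2: prefix='1' (no match yet)
Bit 3: prefix='10' (no match yet)
Bit 4: prefix='100' -> emit 'g', reset
Bit 5: prefix='0' (no match yet)
Bit 6: prefix='00' -> emit 'n', reset

Answer: (root)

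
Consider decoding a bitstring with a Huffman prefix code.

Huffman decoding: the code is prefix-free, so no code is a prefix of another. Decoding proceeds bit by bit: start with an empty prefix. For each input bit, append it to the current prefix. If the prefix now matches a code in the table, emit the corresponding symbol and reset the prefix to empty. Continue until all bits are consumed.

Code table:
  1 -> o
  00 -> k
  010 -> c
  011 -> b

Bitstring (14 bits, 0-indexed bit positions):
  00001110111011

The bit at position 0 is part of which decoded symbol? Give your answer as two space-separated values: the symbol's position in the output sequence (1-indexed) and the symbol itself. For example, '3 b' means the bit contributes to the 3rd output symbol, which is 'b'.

Answer: 1 k

Derivation:
Bit 0: prefix='0' (no match yet)
Bit 1: prefix='00' -> emit 'k', reset
Bit 2: prefix='0' (no match yet)
Bit 3: prefix='00' -> emit 'k', reset
Bit 4: prefix='1' -> emit 'o', reset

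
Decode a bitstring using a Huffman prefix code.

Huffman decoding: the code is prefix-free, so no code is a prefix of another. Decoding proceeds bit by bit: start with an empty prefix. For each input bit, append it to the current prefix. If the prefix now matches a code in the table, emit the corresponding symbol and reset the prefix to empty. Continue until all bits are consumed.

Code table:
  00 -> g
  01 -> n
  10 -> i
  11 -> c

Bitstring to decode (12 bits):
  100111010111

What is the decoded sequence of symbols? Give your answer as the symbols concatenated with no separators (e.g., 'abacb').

Bit 0: prefix='1' (no match yet)
Bit 1: prefix='10' -> emit 'i', reset
Bit 2: prefix='0' (no match yet)
Bit 3: prefix='01' -> emit 'n', reset
Bit 4: prefix='1' (no match yet)
Bit 5: prefix='11' -> emit 'c', reset
Bit 6: prefix='0' (no match yet)
Bit 7: prefix='01' -> emit 'n', reset
Bit 8: prefix='0' (no match yet)
Bit 9: prefix='01' -> emit 'n', reset
Bit 10: prefix='1' (no match yet)
Bit 11: prefix='11' -> emit 'c', reset

Answer: incnnc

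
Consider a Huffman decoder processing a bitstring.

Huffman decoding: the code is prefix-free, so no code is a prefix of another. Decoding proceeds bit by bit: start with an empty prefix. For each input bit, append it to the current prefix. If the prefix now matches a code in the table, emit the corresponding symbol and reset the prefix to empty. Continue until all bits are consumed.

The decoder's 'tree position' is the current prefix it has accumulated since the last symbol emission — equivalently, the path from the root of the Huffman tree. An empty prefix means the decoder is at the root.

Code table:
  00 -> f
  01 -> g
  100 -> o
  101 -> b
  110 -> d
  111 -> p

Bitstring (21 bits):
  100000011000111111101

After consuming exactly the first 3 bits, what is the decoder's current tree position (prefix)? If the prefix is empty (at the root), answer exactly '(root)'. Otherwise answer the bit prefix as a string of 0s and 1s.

Answer: (root)

Derivation:
Bit 0: prefix='1' (no match yet)
Bit 1: prefix='10' (no match yet)
Bit 2: prefix='100' -> emit 'o', reset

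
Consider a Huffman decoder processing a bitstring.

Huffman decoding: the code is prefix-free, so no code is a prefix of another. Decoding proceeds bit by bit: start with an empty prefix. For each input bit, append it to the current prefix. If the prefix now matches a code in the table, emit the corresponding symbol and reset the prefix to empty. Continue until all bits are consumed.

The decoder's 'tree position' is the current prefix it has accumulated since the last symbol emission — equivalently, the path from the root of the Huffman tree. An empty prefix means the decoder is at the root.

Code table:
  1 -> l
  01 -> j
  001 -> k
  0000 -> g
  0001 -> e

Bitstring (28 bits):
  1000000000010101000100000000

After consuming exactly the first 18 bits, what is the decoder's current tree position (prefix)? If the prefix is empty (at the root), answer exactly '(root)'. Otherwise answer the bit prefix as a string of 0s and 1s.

Answer: 00

Derivation:
Bit 0: prefix='1' -> emit 'l', reset
Bit 1: prefix='0' (no match yet)
Bit 2: prefix='00' (no match yet)
Bit 3: prefix='000' (no match yet)
Bit 4: prefix='0000' -> emit 'g', reset
Bit 5: prefix='0' (no match yet)
Bit 6: prefix='00' (no match yet)
Bit 7: prefix='000' (no match yet)
Bit 8: prefix='0000' -> emit 'g', reset
Bit 9: prefix='0' (no match yet)
Bit 10: prefix='00' (no match yet)
Bit 11: prefix='001' -> emit 'k', reset
Bit 12: prefix='0' (no match yet)
Bit 13: prefix='01' -> emit 'j', reset
Bit 14: prefix='0' (no match yet)
Bit 15: prefix='01' -> emit 'j', reset
Bit 16: prefix='0' (no match yet)
Bit 17: prefix='00' (no match yet)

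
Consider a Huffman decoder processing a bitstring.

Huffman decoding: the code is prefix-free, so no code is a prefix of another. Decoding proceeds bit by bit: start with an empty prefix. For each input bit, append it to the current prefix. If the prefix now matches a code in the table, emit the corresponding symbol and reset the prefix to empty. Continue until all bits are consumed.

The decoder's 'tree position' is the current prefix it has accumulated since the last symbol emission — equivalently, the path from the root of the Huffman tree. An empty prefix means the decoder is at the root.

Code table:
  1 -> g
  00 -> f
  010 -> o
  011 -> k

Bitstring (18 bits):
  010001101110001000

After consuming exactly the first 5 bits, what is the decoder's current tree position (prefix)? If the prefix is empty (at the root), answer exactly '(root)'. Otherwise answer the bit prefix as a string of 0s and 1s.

Answer: (root)

Derivation:
Bit 0: prefix='0' (no match yet)
Bit 1: prefix='01' (no match yet)
Bit 2: prefix='010' -> emit 'o', reset
Bit 3: prefix='0' (no match yet)
Bit 4: prefix='00' -> emit 'f', reset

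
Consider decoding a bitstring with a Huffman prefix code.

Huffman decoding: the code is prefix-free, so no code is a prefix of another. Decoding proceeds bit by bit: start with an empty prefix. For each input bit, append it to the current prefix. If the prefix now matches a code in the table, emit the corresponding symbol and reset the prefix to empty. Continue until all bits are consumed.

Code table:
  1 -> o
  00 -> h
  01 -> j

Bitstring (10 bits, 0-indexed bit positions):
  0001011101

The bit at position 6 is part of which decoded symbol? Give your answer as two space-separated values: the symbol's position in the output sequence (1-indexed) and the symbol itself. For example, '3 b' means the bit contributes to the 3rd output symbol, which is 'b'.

Answer: 4 o

Derivation:
Bit 0: prefix='0' (no match yet)
Bit 1: prefix='00' -> emit 'h', reset
Bit 2: prefix='0' (no match yet)
Bit 3: prefix='01' -> emit 'j', reset
Bit 4: prefix='0' (no match yet)
Bit 5: prefix='01' -> emit 'j', reset
Bit 6: prefix='1' -> emit 'o', reset
Bit 7: prefix='1' -> emit 'o', reset
Bit 8: prefix='0' (no match yet)
Bit 9: prefix='01' -> emit 'j', reset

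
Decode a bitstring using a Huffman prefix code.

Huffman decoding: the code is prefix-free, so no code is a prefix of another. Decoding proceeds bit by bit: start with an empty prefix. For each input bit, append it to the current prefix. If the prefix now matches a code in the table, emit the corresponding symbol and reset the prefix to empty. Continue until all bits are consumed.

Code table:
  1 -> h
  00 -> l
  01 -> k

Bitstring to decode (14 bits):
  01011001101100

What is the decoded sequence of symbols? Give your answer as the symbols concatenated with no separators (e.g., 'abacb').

Answer: kkhlhhkhl

Derivation:
Bit 0: prefix='0' (no match yet)
Bit 1: prefix='01' -> emit 'k', reset
Bit 2: prefix='0' (no match yet)
Bit 3: prefix='01' -> emit 'k', reset
Bit 4: prefix='1' -> emit 'h', reset
Bit 5: prefix='0' (no match yet)
Bit 6: prefix='00' -> emit 'l', reset
Bit 7: prefix='1' -> emit 'h', reset
Bit 8: prefix='1' -> emit 'h', reset
Bit 9: prefix='0' (no match yet)
Bit 10: prefix='01' -> emit 'k', reset
Bit 11: prefix='1' -> emit 'h', reset
Bit 12: prefix='0' (no match yet)
Bit 13: prefix='00' -> emit 'l', reset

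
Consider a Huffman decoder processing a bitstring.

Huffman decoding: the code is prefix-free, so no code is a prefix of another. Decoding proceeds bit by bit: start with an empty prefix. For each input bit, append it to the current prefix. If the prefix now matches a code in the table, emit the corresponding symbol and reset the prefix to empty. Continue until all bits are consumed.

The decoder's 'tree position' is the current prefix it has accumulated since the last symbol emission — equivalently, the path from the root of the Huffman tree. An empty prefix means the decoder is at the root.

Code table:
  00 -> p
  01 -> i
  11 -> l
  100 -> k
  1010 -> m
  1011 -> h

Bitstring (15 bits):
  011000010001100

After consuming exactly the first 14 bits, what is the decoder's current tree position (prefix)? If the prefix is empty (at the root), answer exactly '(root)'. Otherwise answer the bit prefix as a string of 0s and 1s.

Bit 0: prefix='0' (no match yet)
Bit 1: prefix='01' -> emit 'i', reset
Bit 2: prefix='1' (no match yet)
Bit 3: prefix='10' (no match yet)
Bit 4: prefix='100' -> emit 'k', reset
Bit 5: prefix='0' (no match yet)
Bit 6: prefix='00' -> emit 'p', reset
Bit 7: prefix='1' (no match yet)
Bit 8: prefix='10' (no match yet)
Bit 9: prefix='100' -> emit 'k', reset
Bit 10: prefix='0' (no match yet)
Bit 11: prefix='01' -> emit 'i', reset
Bit 12: prefix='1' (no match yet)
Bit 13: prefix='10' (no match yet)

Answer: 10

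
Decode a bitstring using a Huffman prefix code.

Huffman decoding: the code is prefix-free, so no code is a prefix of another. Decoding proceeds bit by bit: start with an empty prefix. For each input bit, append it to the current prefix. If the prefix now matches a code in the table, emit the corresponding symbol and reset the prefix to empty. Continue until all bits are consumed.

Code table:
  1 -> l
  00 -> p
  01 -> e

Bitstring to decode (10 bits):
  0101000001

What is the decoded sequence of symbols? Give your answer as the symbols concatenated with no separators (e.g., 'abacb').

Answer: eeppe

Derivation:
Bit 0: prefix='0' (no match yet)
Bit 1: prefix='01' -> emit 'e', reset
Bit 2: prefix='0' (no match yet)
Bit 3: prefix='01' -> emit 'e', reset
Bit 4: prefix='0' (no match yet)
Bit 5: prefix='00' -> emit 'p', reset
Bit 6: prefix='0' (no match yet)
Bit 7: prefix='00' -> emit 'p', reset
Bit 8: prefix='0' (no match yet)
Bit 9: prefix='01' -> emit 'e', reset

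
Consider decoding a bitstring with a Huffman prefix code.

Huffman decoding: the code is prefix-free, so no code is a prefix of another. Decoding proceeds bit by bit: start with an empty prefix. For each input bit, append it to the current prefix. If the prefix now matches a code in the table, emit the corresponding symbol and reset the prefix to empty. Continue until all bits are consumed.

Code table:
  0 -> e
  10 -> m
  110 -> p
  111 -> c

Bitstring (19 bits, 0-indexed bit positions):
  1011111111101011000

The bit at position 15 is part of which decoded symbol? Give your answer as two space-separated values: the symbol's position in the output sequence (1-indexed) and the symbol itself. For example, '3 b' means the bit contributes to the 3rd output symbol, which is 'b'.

Answer: 7 p

Derivation:
Bit 0: prefix='1' (no match yet)
Bit 1: prefix='10' -> emit 'm', reset
Bit 2: prefix='1' (no match yet)
Bit 3: prefix='11' (no match yet)
Bit 4: prefix='111' -> emit 'c', reset
Bit 5: prefix='1' (no match yet)
Bit 6: prefix='11' (no match yet)
Bit 7: prefix='111' -> emit 'c', reset
Bit 8: prefix='1' (no match yet)
Bit 9: prefix='11' (no match yet)
Bit 10: prefix='111' -> emit 'c', reset
Bit 11: prefix='0' -> emit 'e', reset
Bit 12: prefix='1' (no match yet)
Bit 13: prefix='10' -> emit 'm', reset
Bit 14: prefix='1' (no match yet)
Bit 15: prefix='11' (no match yet)
Bit 16: prefix='110' -> emit 'p', reset
Bit 17: prefix='0' -> emit 'e', reset
Bit 18: prefix='0' -> emit 'e', reset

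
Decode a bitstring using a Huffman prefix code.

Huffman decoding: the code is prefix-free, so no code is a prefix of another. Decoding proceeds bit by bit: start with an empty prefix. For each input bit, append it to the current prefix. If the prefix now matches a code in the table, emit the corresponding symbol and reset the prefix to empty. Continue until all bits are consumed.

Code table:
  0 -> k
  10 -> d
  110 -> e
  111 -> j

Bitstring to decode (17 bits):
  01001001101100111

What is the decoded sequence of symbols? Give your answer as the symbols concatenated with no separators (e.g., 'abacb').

Bit 0: prefix='0' -> emit 'k', reset
Bit 1: prefix='1' (no match yet)
Bit 2: prefix='10' -> emit 'd', reset
Bit 3: prefix='0' -> emit 'k', reset
Bit 4: prefix='1' (no match yet)
Bit 5: prefix='10' -> emit 'd', reset
Bit 6: prefix='0' -> emit 'k', reset
Bit 7: prefix='1' (no match yet)
Bit 8: prefix='11' (no match yet)
Bit 9: prefix='110' -> emit 'e', reset
Bit 10: prefix='1' (no match yet)
Bit 11: prefix='11' (no match yet)
Bit 12: prefix='110' -> emit 'e', reset
Bit 13: prefix='0' -> emit 'k', reset
Bit 14: prefix='1' (no match yet)
Bit 15: prefix='11' (no match yet)
Bit 16: prefix='111' -> emit 'j', reset

Answer: kdkdkeekj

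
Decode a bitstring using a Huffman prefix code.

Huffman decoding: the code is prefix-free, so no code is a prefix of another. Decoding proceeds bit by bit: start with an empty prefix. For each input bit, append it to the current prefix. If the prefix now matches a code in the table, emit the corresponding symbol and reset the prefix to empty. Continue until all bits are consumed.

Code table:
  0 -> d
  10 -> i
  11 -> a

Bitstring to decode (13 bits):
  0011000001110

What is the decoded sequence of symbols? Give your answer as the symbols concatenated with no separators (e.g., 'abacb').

Bit 0: prefix='0' -> emit 'd', reset
Bit 1: prefix='0' -> emit 'd', reset
Bit 2: prefix='1' (no match yet)
Bit 3: prefix='11' -> emit 'a', reset
Bit 4: prefix='0' -> emit 'd', reset
Bit 5: prefix='0' -> emit 'd', reset
Bit 6: prefix='0' -> emit 'd', reset
Bit 7: prefix='0' -> emit 'd', reset
Bit 8: prefix='0' -> emit 'd', reset
Bit 9: prefix='1' (no match yet)
Bit 10: prefix='11' -> emit 'a', reset
Bit 11: prefix='1' (no match yet)
Bit 12: prefix='10' -> emit 'i', reset

Answer: ddadddddai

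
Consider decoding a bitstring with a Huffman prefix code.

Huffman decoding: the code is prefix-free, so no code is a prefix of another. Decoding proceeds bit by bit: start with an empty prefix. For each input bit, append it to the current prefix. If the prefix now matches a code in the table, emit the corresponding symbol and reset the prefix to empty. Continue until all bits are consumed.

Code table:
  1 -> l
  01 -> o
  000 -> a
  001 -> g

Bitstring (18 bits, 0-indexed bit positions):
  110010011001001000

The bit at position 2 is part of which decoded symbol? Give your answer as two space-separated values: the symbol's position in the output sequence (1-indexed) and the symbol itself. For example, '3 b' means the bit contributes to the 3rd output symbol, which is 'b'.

Bit 0: prefix='1' -> emit 'l', reset
Bit 1: prefix='1' -> emit 'l', reset
Bit 2: prefix='0' (no match yet)
Bit 3: prefix='00' (no match yet)
Bit 4: prefix='001' -> emit 'g', reset
Bit 5: prefix='0' (no match yet)
Bit 6: prefix='00' (no match yet)

Answer: 3 g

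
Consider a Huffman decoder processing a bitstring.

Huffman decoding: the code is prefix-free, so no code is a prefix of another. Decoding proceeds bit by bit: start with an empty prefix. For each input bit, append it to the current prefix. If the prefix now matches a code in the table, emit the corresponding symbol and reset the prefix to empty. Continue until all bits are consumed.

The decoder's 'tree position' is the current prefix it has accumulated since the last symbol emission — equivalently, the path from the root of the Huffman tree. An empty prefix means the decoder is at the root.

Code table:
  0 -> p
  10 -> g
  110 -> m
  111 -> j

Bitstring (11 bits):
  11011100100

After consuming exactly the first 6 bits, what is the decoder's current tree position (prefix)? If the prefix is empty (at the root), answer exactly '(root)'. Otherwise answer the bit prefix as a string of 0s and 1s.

Bit 0: prefix='1' (no match yet)
Bit 1: prefix='11' (no match yet)
Bit 2: prefix='110' -> emit 'm', reset
Bit 3: prefix='1' (no match yet)
Bit 4: prefix='11' (no match yet)
Bit 5: prefix='111' -> emit 'j', reset

Answer: (root)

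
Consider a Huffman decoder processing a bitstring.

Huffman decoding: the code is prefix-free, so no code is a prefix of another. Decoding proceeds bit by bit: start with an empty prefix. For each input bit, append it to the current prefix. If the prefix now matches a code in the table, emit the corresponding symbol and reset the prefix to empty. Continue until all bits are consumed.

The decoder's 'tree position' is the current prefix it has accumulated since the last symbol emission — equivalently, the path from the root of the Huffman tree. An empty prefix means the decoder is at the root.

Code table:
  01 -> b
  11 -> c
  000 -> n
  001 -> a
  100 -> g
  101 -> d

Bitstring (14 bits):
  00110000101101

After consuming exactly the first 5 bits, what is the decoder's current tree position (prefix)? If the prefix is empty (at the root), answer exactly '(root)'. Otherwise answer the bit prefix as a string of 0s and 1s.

Answer: 10

Derivation:
Bit 0: prefix='0' (no match yet)
Bit 1: prefix='00' (no match yet)
Bit 2: prefix='001' -> emit 'a', reset
Bit 3: prefix='1' (no match yet)
Bit 4: prefix='10' (no match yet)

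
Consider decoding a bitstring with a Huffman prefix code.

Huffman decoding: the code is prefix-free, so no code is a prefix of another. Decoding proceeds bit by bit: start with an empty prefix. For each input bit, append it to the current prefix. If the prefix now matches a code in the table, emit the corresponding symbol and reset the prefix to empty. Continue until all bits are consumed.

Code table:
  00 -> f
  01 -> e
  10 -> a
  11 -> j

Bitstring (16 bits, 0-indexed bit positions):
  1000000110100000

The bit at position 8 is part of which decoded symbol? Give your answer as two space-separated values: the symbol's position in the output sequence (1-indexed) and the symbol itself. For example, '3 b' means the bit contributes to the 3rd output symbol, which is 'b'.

Bit 0: prefix='1' (no match yet)
Bit 1: prefix='10' -> emit 'a', reset
Bit 2: prefix='0' (no match yet)
Bit 3: prefix='00' -> emit 'f', reset
Bit 4: prefix='0' (no match yet)
Bit 5: prefix='00' -> emit 'f', reset
Bit 6: prefix='0' (no match yet)
Bit 7: prefix='01' -> emit 'e', reset
Bit 8: prefix='1' (no match yet)
Bit 9: prefix='10' -> emit 'a', reset
Bit 10: prefix='1' (no match yet)
Bit 11: prefix='10' -> emit 'a', reset
Bit 12: prefix='0' (no match yet)

Answer: 5 a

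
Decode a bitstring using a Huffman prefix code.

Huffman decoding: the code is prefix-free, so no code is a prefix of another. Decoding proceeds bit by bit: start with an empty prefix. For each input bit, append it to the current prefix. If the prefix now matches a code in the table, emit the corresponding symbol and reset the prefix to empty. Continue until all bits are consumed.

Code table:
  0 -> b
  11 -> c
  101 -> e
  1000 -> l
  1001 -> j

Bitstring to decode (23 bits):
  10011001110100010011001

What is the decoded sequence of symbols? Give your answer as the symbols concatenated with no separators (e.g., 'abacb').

Bit 0: prefix='1' (no match yet)
Bit 1: prefix='10' (no match yet)
Bit 2: prefix='100' (no match yet)
Bit 3: prefix='1001' -> emit 'j', reset
Bit 4: prefix='1' (no match yet)
Bit 5: prefix='10' (no match yet)
Bit 6: prefix='100' (no match yet)
Bit 7: prefix='1001' -> emit 'j', reset
Bit 8: prefix='1' (no match yet)
Bit 9: prefix='11' -> emit 'c', reset
Bit 10: prefix='0' -> emit 'b', reset
Bit 11: prefix='1' (no match yet)
Bit 12: prefix='10' (no match yet)
Bit 13: prefix='100' (no match yet)
Bit 14: prefix='1000' -> emit 'l', reset
Bit 15: prefix='1' (no match yet)
Bit 16: prefix='10' (no match yet)
Bit 17: prefix='100' (no match yet)
Bit 18: prefix='1001' -> emit 'j', reset
Bit 19: prefix='1' (no match yet)
Bit 20: prefix='10' (no match yet)
Bit 21: prefix='100' (no match yet)
Bit 22: prefix='1001' -> emit 'j', reset

Answer: jjcbljj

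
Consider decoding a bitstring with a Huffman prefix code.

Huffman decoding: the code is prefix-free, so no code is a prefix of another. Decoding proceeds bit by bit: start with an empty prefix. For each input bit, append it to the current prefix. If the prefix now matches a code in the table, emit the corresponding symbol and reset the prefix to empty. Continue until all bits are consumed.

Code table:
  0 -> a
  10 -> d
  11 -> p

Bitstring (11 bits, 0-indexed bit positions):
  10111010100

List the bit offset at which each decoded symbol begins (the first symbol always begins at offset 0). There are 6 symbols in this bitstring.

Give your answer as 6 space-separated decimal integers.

Bit 0: prefix='1' (no match yet)
Bit 1: prefix='10' -> emit 'd', reset
Bit 2: prefix='1' (no match yet)
Bit 3: prefix='11' -> emit 'p', reset
Bit 4: prefix='1' (no match yet)
Bit 5: prefix='10' -> emit 'd', reset
Bit 6: prefix='1' (no match yet)
Bit 7: prefix='10' -> emit 'd', reset
Bit 8: prefix='1' (no match yet)
Bit 9: prefix='10' -> emit 'd', reset
Bit 10: prefix='0' -> emit 'a', reset

Answer: 0 2 4 6 8 10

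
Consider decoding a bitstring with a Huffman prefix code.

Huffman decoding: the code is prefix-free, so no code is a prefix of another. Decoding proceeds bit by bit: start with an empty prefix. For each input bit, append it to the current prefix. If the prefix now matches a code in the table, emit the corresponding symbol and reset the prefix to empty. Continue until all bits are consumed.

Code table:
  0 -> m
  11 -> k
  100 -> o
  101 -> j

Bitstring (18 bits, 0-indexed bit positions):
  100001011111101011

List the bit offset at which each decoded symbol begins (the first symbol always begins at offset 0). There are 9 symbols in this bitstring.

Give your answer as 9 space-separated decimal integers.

Bit 0: prefix='1' (no match yet)
Bit 1: prefix='10' (no match yet)
Bit 2: prefix='100' -> emit 'o', reset
Bit 3: prefix='0' -> emit 'm', reset
Bit 4: prefix='0' -> emit 'm', reset
Bit 5: prefix='1' (no match yet)
Bit 6: prefix='10' (no match yet)
Bit 7: prefix='101' -> emit 'j', reset
Bit 8: prefix='1' (no match yet)
Bit 9: prefix='11' -> emit 'k', reset
Bit 10: prefix='1' (no match yet)
Bit 11: prefix='11' -> emit 'k', reset
Bit 12: prefix='1' (no match yet)
Bit 13: prefix='10' (no match yet)
Bit 14: prefix='101' -> emit 'j', reset
Bit 15: prefix='0' -> emit 'm', reset
Bit 16: prefix='1' (no match yet)
Bit 17: prefix='11' -> emit 'k', reset

Answer: 0 3 4 5 8 10 12 15 16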